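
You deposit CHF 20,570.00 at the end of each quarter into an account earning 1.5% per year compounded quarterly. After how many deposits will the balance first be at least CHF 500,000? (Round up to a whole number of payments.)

24 payments

Periodic rate r = 0.015/4 per quarter; n is counted in quarters.
Ordinary annuity FV: 500,000 = 20,570 × [((1+r)^n − 1)/r].
(1+r)^n = 1 + 500,000 × r / 20,570, so n = ln(1 + 500,000·r/20,570) / ln(1+r) = 23.31.
Round up to a whole number of payments: n = 24.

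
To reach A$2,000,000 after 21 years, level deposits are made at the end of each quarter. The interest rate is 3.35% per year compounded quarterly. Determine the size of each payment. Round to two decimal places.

A$16,504.06

Level ordinary annuity; solve FV = PMT × [((1+r)^n − 1)/r] for PMT.
Periodic rate r = 0.0335/4 per quarter; n is counted in quarters.
With n = 84: PMT = 2,000,000 / ([((1+r)^n − 1)/r]) = A$16,504.06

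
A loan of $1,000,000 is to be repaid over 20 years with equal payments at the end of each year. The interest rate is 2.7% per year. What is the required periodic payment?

Level ordinary annuity; solve PV = PMT × [(1 − (1+r)^−n)/r] for PMT.
Periodic rate r = 0.027 per year.
With n = 20: PMT = 1,000,000 / ([(1 − (1+r)^−n)/r]) = $65,365.25

$65,365.25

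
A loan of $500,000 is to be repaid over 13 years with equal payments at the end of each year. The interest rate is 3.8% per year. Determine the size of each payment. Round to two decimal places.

$49,452.45

Level ordinary annuity; solve PV = PMT × [(1 − (1+r)^−n)/r] for PMT.
Periodic rate r = 0.038 per year.
With n = 13: PMT = 500,000 / ([(1 − (1+r)^−n)/r]) = $49,452.45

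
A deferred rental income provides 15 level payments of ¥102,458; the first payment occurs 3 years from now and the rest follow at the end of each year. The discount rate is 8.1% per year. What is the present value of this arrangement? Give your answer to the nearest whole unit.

Ordinary annuity of 15 payments, first payment at period 3.
Periodic rate r = 0.081 per year.
The ordinary-annuity PV formula values the stream one period before the first payment (period 2); discount that back 2 periods:
PV₀ = 102,458 × [1 − (1+r)^−15] / r × (1+r)^−2 = ¥745,924

¥745,924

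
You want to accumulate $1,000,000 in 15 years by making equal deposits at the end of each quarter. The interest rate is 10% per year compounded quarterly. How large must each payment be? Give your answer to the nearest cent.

$7,353.40

Level ordinary annuity; solve FV = PMT × [((1+r)^n − 1)/r] for PMT.
Periodic rate r = 0.1/4 per quarter; n is counted in quarters.
With n = 60: PMT = 1,000,000 / ([((1+r)^n − 1)/r]) = $7,353.40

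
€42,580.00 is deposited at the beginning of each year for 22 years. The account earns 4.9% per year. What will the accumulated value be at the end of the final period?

This is an annuity due: 22 deposits of €42,580.00 at the beginning of each year.
Periodic rate r = 0.049 per year.
FV = PMT × [((1+r)^n − 1)/r] × (1+r) = 42,580 × [(1+r)^22 − 1] / r × (1+r) = €1,699,674.49

€1,699,674.49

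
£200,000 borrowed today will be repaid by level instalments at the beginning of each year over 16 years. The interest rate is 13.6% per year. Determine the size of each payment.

£27,521.48

Level annuity due; solve PV = PMT × [(1 − (1+r)^−n)/r] × (1+r) for PMT.
Periodic rate r = 0.136 per year.
With n = 16: PMT = 200,000 / ([(1 − (1+r)^−n)/r] × (1+r)) = £27,521.48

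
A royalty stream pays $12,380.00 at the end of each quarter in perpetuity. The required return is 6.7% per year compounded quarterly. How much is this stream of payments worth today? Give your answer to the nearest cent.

$739,104.48

Periodic rate r = 0.067/4 per quarter.
Level perpetuity: PV = PMT / r = 12,380 / (0.067/4) = $739,104.48.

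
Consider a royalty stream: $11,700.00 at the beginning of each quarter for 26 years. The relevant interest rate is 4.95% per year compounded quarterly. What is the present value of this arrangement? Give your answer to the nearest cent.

$690,790.73

This is an annuity due: 104 payments of $11,700.00 at the beginning of each quarter.
Periodic rate r = 0.0495/4 per quarter; n is counted in quarters.
PV = PMT × [(1 − (1+r)^−n)/r] × (1+r) = 11,700 × [1 − (1+r)^−104] / r × (1+r) = $690,790.73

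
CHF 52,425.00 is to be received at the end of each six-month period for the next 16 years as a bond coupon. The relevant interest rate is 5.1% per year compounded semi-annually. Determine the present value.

This is an ordinary annuity: 32 payments of CHF 52,425.00 at the end of each six-month period.
Periodic rate r = 0.051/2 per half-year; n is counted in half-years.
PV = PMT × [(1 − (1+r)^−n)/r] = 52,425 × [1 − (1+r)^−32] / r = CHF 1,137,429.24

CHF 1,137,429.24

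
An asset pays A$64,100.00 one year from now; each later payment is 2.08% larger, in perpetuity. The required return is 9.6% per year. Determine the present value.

Periodic rate r = 0.096 per year.
Growing perpetuity (Gordon): PV = PMT₁ / (r − g) = 64,100 / (r − 0.0208) = A$852,393.62.

A$852,393.62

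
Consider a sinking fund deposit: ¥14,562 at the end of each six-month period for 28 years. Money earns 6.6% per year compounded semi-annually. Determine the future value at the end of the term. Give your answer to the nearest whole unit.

¥2,277,201

This is an ordinary annuity: 56 deposits of ¥14,562 at the end of each six-month period.
Periodic rate r = 0.066/2 per half-year; n is counted in half-years.
FV = PMT × [((1+r)^n − 1)/r] = 14,562 × [(1+r)^56 − 1] / r = ¥2,277,201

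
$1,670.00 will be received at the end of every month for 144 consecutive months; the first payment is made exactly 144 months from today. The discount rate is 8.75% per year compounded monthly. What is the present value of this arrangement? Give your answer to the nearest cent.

Ordinary annuity of 144 payments, first payment at period 144.
Periodic rate r = 0.0875/12 per month; n is counted in months.
The ordinary-annuity PV formula values the stream one period before the first payment (period 143); discount that back 143 periods:
PV₀ = 1,670 × [1 − (1+r)^−144] / r × (1+r)^−143 = $52,571.68

$52,571.68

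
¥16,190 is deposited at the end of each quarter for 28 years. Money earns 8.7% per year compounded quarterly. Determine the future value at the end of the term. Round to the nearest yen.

This is an ordinary annuity: 112 deposits of ¥16,190 at the end of each quarter.
Periodic rate r = 0.087/4 per quarter; n is counted in quarters.
FV = PMT × [((1+r)^n − 1)/r] = 16,190 × [(1+r)^112 − 1] / r = ¥7,542,454

¥7,542,454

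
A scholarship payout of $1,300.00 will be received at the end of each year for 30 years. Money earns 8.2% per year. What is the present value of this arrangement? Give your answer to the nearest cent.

$14,363.23

This is an ordinary annuity: 30 payments of $1,300.00 at the end of each year.
Periodic rate r = 0.082 per year.
PV = PMT × [(1 − (1+r)^−n)/r] = 1,300 × [1 − (1+r)^−30] / r = $14,363.23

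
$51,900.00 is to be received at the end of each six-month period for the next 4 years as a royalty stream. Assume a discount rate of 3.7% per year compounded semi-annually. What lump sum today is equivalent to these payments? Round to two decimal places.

This is an ordinary annuity: 8 payments of $51,900.00 at the end of each six-month period.
Periodic rate r = 0.037/2 per half-year; n is counted in half-years.
PV = PMT × [(1 − (1+r)^−n)/r] = 51,900 × [1 − (1+r)^−8] / r = $382,662.32

$382,662.32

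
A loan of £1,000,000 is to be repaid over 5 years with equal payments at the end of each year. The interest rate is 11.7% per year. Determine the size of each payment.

£275,350.98

Level ordinary annuity; solve PV = PMT × [(1 − (1+r)^−n)/r] for PMT.
Periodic rate r = 0.117 per year.
With n = 5: PMT = 1,000,000 / ([(1 − (1+r)^−n)/r]) = £275,350.98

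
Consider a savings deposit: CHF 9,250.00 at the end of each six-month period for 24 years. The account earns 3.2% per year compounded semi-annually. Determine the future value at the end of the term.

This is an ordinary annuity: 48 deposits of CHF 9,250.00 at the end of each six-month period.
Periodic rate r = 0.032/2 per half-year; n is counted in half-years.
FV = PMT × [((1+r)^n − 1)/r] = 9,250 × [(1+r)^48 − 1] / r = CHF 660,442.65

CHF 660,442.65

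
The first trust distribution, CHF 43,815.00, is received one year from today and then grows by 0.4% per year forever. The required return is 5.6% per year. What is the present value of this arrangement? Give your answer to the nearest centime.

Periodic rate r = 0.056 per year.
Growing perpetuity (Gordon): PV = PMT₁ / (r − g) = 43,815 / (r − 0.004) = CHF 842,596.15.

CHF 842,596.15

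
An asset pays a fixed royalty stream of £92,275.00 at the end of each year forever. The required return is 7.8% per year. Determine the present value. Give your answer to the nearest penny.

Periodic rate r = 0.078 per year.
Level perpetuity: PV = PMT / r = 92,275 / (0.078) = £1,183,012.82.

£1,183,012.82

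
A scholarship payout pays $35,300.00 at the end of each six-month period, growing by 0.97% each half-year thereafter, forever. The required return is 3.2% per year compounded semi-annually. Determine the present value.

$5,603,174.60

Periodic rate r = 0.032/2 per half-year.
Growing perpetuity (Gordon): PV = PMT₁ / (r − g) = 35,300 / (r − 0.0097) = $5,603,174.60.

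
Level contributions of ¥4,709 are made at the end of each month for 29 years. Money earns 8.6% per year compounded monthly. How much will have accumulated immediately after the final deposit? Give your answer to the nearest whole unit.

¥7,229,337

This is an ordinary annuity: 348 deposits of ¥4,709 at the end of each month.
Periodic rate r = 0.086/12 per month; n is counted in months.
FV = PMT × [((1+r)^n − 1)/r] = 4,709 × [(1+r)^348 − 1] / r = ¥7,229,337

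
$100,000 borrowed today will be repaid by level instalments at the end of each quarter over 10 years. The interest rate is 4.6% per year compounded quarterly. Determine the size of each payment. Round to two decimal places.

$3,133.03

Level ordinary annuity; solve PV = PMT × [(1 − (1+r)^−n)/r] for PMT.
Periodic rate r = 0.046/4 per quarter; n is counted in quarters.
With n = 40: PMT = 100,000 / ([(1 − (1+r)^−n)/r]) = $3,133.03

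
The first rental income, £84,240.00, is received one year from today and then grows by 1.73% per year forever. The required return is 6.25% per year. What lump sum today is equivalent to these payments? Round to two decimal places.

£1,863,716.81

Periodic rate r = 0.0625 per year.
Growing perpetuity (Gordon): PV = PMT₁ / (r − g) = 84,240 / (r − 0.0173) = £1,863,716.81.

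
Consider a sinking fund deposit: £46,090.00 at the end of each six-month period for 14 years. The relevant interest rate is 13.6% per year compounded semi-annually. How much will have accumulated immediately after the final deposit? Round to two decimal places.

This is an ordinary annuity: 28 deposits of £46,090.00 at the end of each six-month period.
Periodic rate r = 0.136/2 per half-year; n is counted in half-years.
FV = PMT × [((1+r)^n − 1)/r] = 46,090 × [(1+r)^28 − 1] / r = £3,598,749.15

£3,598,749.15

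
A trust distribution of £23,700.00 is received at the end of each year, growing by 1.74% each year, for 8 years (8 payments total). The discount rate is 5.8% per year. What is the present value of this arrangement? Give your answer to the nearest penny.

Periodic rate r = 0.058 per year.
Growing ordinary annuity: PV = PMT₁ × [1 − ((1+g)/(1+r))^n] / (r − g) = 23,700 × [1 − ((1+0.0174)/(1+r))^8] / (r − 0.0174) = £156,898.21.

£156,898.21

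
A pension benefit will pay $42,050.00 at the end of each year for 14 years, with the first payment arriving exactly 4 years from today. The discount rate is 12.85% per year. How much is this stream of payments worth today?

$185,785.66

Ordinary annuity of 14 payments, first payment at period 4.
Periodic rate r = 0.1285 per year.
The ordinary-annuity PV formula values the stream one period before the first payment (period 3); discount that back 3 periods:
PV₀ = 42,050 × [1 − (1+r)^−14] / r × (1+r)^−3 = $185,785.66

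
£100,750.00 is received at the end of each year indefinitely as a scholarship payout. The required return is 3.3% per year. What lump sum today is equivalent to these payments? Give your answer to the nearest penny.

£3,053,030.30

Periodic rate r = 0.033 per year.
Level perpetuity: PV = PMT / r = 100,750 / (0.033) = £3,053,030.30.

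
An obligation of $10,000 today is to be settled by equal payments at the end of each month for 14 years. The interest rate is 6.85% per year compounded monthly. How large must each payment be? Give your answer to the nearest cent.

$92.72

Level ordinary annuity; solve PV = PMT × [(1 − (1+r)^−n)/r] for PMT.
Periodic rate r = 0.0685/12 per month; n is counted in months.
With n = 168: PMT = 10,000 / ([(1 − (1+r)^−n)/r]) = $92.72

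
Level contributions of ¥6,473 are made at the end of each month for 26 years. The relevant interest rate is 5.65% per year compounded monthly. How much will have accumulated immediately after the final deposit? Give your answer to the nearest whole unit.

This is an ordinary annuity: 312 deposits of ¥6,473 at the end of each month.
Periodic rate r = 0.0565/12 per month; n is counted in months.
FV = PMT × [((1+r)^n − 1)/r] = 6,473 × [(1+r)^312 − 1] / r = ¥4,577,983

¥4,577,983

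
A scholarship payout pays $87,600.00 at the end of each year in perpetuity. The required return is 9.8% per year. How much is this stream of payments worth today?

$893,877.55

Periodic rate r = 0.098 per year.
Level perpetuity: PV = PMT / r = 87,600 / (0.098) = $893,877.55.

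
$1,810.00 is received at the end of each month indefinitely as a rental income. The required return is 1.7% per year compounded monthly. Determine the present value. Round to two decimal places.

$1,277,647.06

Periodic rate r = 0.017/12 per month.
Level perpetuity: PV = PMT / r = 1,810 / (0.017/12) = $1,277,647.06.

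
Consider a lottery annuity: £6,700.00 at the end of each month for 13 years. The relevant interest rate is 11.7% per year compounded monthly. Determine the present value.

£535,925.18

This is an ordinary annuity: 156 payments of £6,700.00 at the end of each month.
Periodic rate r = 0.117/12 per month; n is counted in months.
PV = PMT × [(1 − (1+r)^−n)/r] = 6,700 × [1 − (1+r)^−156] / r = £535,925.18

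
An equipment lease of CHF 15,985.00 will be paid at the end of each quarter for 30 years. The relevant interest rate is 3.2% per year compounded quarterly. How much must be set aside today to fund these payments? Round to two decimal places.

CHF 1,230,129.28

This is an ordinary annuity: 120 payments of CHF 15,985.00 at the end of each quarter.
Periodic rate r = 0.032/4 per quarter; n is counted in quarters.
PV = PMT × [(1 − (1+r)^−n)/r] = 15,985 × [1 − (1+r)^−120] / r = CHF 1,230,129.28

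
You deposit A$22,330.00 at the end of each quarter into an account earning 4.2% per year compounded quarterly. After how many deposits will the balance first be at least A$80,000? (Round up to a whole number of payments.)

Periodic rate r = 0.042/4 per quarter; n is counted in quarters.
Ordinary annuity FV: 80,000 = 22,330 × [((1+r)^n − 1)/r].
(1+r)^n = 1 + 80,000 × r / 22,330, so n = ln(1 + 80,000·r/22,330) / ln(1+r) = 3.54.
Round up to a whole number of payments: n = 4.

4 payments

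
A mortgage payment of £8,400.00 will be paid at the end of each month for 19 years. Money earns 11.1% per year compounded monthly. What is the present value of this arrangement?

This is an ordinary annuity: 228 payments of £8,400.00 at the end of each month.
Periodic rate r = 0.111/12 per month; n is counted in months.
PV = PMT × [(1 − (1+r)^−n)/r] = 8,400 × [1 − (1+r)^−228] / r = £796,827.19

£796,827.19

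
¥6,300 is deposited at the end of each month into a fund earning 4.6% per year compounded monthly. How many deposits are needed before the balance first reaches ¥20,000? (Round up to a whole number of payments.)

Periodic rate r = 0.046/12 per month; n is counted in months.
Ordinary annuity FV: 20,000 = 6,300 × [((1+r)^n − 1)/r].
(1+r)^n = 1 + 20,000 × r / 6,300, so n = ln(1 + 20,000·r/6,300) / ln(1+r) = 3.16.
Round up to a whole number of payments: n = 4.

4 payments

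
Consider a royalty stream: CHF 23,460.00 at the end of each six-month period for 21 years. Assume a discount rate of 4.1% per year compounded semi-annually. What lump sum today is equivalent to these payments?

CHF 656,381.32

This is an ordinary annuity: 42 payments of CHF 23,460.00 at the end of each six-month period.
Periodic rate r = 0.041/2 per half-year; n is counted in half-years.
PV = PMT × [(1 − (1+r)^−n)/r] = 23,460 × [1 − (1+r)^−42] / r = CHF 656,381.32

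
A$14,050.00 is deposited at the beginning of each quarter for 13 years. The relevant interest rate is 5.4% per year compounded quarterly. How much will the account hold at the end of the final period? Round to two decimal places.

This is an annuity due: 52 deposits of A$14,050.00 at the beginning of each quarter.
Periodic rate r = 0.054/4 per quarter; n is counted in quarters.
FV = PMT × [((1+r)^n − 1)/r] × (1+r) = 14,050 × [(1+r)^52 − 1] / r × (1+r) = A$1,063,577.55

A$1,063,577.55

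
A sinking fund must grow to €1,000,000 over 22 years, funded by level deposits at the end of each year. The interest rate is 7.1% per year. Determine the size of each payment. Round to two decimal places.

Level ordinary annuity; solve FV = PMT × [((1+r)^n − 1)/r] for PMT.
Periodic rate r = 0.071 per year.
With n = 22: PMT = 1,000,000 / ([((1+r)^n − 1)/r]) = €20,156.75

€20,156.75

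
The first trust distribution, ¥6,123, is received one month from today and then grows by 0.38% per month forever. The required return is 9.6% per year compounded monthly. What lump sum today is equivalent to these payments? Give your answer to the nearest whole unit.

Periodic rate r = 0.096/12 per month.
Growing perpetuity (Gordon): PV = PMT₁ / (r − g) = 6,123 / (r − 0.0038) = ¥1,457,857.

¥1,457,857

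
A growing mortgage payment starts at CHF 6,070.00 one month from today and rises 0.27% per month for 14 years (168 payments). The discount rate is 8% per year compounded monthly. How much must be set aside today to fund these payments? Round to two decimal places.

Periodic rate r = 0.08/12 per month; n is counted in months.
Growing ordinary annuity: PV = PMT₁ × [1 − ((1+g)/(1+r))^n] / (r − g) = 6,070 × [1 − ((1+0.0027)/(1+r))^168] / (r − 0.0027) = CHF 741,940.59.

CHF 741,940.59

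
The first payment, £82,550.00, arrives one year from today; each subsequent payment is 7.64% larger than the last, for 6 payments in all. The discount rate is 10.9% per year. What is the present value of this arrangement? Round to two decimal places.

Periodic rate r = 0.109 per year.
Growing ordinary annuity: PV = PMT₁ × [1 − ((1+g)/(1+r))^n] / (r − g) = 82,550 × [1 − ((1+0.0764)/(1+r))^6] / (r − 0.0764) = £415,055.15.

£415,055.15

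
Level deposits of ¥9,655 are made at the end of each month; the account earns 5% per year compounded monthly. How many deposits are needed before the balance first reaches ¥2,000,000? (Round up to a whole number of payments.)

Periodic rate r = 0.05/12 per month; n is counted in months.
Ordinary annuity FV: 2,000,000 = 9,655 × [((1+r)^n − 1)/r].
(1+r)^n = 1 + 2,000,000 × r / 9,655, so n = ln(1 + 2,000,000·r/9,655) / ln(1+r) = 149.65.
Round up to a whole number of payments: n = 150.

150 payments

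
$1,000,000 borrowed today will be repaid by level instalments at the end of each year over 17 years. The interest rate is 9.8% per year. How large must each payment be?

Level ordinary annuity; solve PV = PMT × [(1 − (1+r)^−n)/r] for PMT.
Periodic rate r = 0.098 per year.
With n = 17: PMT = 1,000,000 / ([(1 − (1+r)^−n)/r]) = $123,125.03

$123,125.03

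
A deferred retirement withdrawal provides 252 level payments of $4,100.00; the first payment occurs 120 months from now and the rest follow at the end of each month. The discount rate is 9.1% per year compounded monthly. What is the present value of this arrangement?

Ordinary annuity of 252 payments, first payment at period 120.
Periodic rate r = 0.091/12 per month; n is counted in months.
The ordinary-annuity PV formula values the stream one period before the first payment (period 119); discount that back 119 periods:
PV₀ = 4,100 × [1 − (1+r)^−252] / r × (1+r)^−119 = $187,247.41

$187,247.41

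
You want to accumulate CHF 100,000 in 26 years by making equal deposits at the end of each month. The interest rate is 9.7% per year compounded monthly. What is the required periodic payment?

CHF 71.36

Level ordinary annuity; solve FV = PMT × [((1+r)^n − 1)/r] for PMT.
Periodic rate r = 0.097/12 per month; n is counted in months.
With n = 312: PMT = 100,000 / ([((1+r)^n − 1)/r]) = CHF 71.36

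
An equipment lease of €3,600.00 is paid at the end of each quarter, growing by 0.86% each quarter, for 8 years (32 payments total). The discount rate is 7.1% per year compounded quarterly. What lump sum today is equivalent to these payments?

€98,747.67

Periodic rate r = 0.071/4 per quarter; n is counted in quarters.
Growing ordinary annuity: PV = PMT₁ × [1 − ((1+g)/(1+r))^n] / (r − g) = 3,600 × [1 − ((1+0.0086)/(1+r))^32] / (r − 0.0086) = €98,747.67.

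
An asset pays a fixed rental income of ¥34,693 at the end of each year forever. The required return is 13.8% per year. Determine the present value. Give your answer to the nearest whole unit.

Periodic rate r = 0.138 per year.
Level perpetuity: PV = PMT / r = 34,693 / (0.138) = ¥251,399.

¥251,399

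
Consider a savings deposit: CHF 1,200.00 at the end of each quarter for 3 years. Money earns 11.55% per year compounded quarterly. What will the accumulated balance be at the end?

CHF 16,922.00

This is an ordinary annuity: 12 deposits of CHF 1,200.00 at the end of each quarter.
Periodic rate r = 0.1155/4 per quarter; n is counted in quarters.
FV = PMT × [((1+r)^n − 1)/r] = 1,200 × [(1+r)^12 − 1] / r = CHF 16,922.00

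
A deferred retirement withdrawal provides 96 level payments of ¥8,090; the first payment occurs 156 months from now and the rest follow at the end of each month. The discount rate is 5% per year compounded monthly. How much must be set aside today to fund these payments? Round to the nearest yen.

¥335,443

Ordinary annuity of 96 payments, first payment at period 156.
Periodic rate r = 0.05/12 per month; n is counted in months.
The ordinary-annuity PV formula values the stream one period before the first payment (period 155); discount that back 155 periods:
PV₀ = 8,090 × [1 − (1+r)^−96] / r × (1+r)^−155 = ¥335,443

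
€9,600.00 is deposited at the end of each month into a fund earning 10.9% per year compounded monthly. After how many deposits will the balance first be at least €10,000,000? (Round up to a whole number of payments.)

260 payments

Periodic rate r = 0.109/12 per month; n is counted in months.
Ordinary annuity FV: 10,000,000 = 9,600 × [((1+r)^n − 1)/r].
(1+r)^n = 1 + 10,000,000 × r / 9,600, so n = ln(1 + 10,000,000·r/9,600) / ln(1+r) = 259.64.
Round up to a whole number of payments: n = 260.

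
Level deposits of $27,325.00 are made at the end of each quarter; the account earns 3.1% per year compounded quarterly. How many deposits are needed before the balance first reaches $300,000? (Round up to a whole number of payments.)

Periodic rate r = 0.031/4 per quarter; n is counted in quarters.
Ordinary annuity FV: 300,000 = 27,325 × [((1+r)^n − 1)/r].
(1+r)^n = 1 + 300,000 × r / 27,325, so n = ln(1 + 300,000·r/27,325) / ln(1+r) = 10.58.
Round up to a whole number of payments: n = 11.

11 payments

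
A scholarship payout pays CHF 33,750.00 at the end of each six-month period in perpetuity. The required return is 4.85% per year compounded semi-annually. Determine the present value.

Periodic rate r = 0.0485/2 per half-year.
Level perpetuity: PV = PMT / r = 33,750 / (0.0485/2) = CHF 1,391,752.58.

CHF 1,391,752.58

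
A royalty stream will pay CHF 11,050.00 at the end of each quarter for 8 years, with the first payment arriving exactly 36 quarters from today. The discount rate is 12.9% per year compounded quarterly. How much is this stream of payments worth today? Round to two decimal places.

Ordinary annuity of 32 payments, first payment at period 36.
Periodic rate r = 0.129/4 per quarter; n is counted in quarters.
The ordinary-annuity PV formula values the stream one period before the first payment (period 35); discount that back 35 periods:
PV₀ = 11,050 × [1 − (1+r)^−32] / r × (1+r)^−35 = CHF 71,958.61

CHF 71,958.61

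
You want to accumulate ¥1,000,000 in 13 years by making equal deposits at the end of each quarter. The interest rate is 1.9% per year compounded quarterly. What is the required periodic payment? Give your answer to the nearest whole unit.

Level ordinary annuity; solve FV = PMT × [((1+r)^n − 1)/r] for PMT.
Periodic rate r = 0.019/4 per quarter; n is counted in quarters.
With n = 52: PMT = 1,000,000 / ([((1+r)^n − 1)/r]) = ¥16,999

¥16,999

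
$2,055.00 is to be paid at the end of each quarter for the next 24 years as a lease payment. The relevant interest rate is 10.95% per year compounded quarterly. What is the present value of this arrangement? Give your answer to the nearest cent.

This is an ordinary annuity: 96 payments of $2,055.00 at the end of each quarter.
Periodic rate r = 0.1095/4 per quarter; n is counted in quarters.
PV = PMT × [(1 − (1+r)^−n)/r] = 2,055 × [1 − (1+r)^−96] / r = $69,451.88

$69,451.88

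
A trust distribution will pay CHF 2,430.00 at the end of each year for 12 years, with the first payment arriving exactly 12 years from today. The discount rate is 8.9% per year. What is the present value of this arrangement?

CHF 6,846.17

Ordinary annuity of 12 payments, first payment at period 12.
Periodic rate r = 0.089 per year.
The ordinary-annuity PV formula values the stream one period before the first payment (period 11); discount that back 11 periods:
PV₀ = 2,430 × [1 − (1+r)^−12] / r × (1+r)^−11 = CHF 6,846.17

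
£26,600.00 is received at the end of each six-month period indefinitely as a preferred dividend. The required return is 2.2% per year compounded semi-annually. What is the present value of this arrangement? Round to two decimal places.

Periodic rate r = 0.022/2 per half-year.
Level perpetuity: PV = PMT / r = 26,600 / (0.022/2) = £2,418,181.82.

£2,418,181.82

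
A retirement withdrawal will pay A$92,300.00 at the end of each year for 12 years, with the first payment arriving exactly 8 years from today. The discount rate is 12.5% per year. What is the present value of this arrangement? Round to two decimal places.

Ordinary annuity of 12 payments, first payment at period 8.
Periodic rate r = 0.125 per year.
The ordinary-annuity PV formula values the stream one period before the first payment (period 7); discount that back 7 periods:
PV₀ = 92,300 × [1 − (1+r)^−12] / r × (1+r)^−7 = A$244,984.66

A$244,984.66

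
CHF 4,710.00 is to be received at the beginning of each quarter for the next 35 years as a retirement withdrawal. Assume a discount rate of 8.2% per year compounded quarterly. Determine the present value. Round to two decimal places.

This is an annuity due: 140 payments of CHF 4,710.00 at the beginning of each quarter.
Periodic rate r = 0.082/4 per quarter; n is counted in quarters.
PV = PMT × [(1 − (1+r)^−n)/r] × (1+r) = 4,710 × [1 − (1+r)^−140] / r × (1+r) = CHF 220,780.66

CHF 220,780.66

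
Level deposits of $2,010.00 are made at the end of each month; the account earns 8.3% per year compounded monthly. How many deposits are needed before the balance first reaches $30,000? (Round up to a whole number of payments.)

15 payments

Periodic rate r = 0.083/12 per month; n is counted in months.
Ordinary annuity FV: 30,000 = 2,010 × [((1+r)^n − 1)/r].
(1+r)^n = 1 + 30,000 × r / 2,010, so n = ln(1 + 30,000·r/2,010) / ln(1+r) = 14.25.
Round up to a whole number of payments: n = 15.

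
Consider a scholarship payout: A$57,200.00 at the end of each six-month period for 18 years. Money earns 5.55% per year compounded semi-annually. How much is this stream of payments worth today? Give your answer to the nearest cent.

A$1,291,805.66

This is an ordinary annuity: 36 payments of A$57,200.00 at the end of each six-month period.
Periodic rate r = 0.0555/2 per half-year; n is counted in half-years.
PV = PMT × [(1 − (1+r)^−n)/r] = 57,200 × [1 − (1+r)^−36] / r = A$1,291,805.66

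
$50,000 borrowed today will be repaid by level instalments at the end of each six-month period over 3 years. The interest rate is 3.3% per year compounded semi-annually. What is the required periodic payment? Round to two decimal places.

$8,821.15

Level ordinary annuity; solve PV = PMT × [(1 − (1+r)^−n)/r] for PMT.
Periodic rate r = 0.033/2 per half-year; n is counted in half-years.
With n = 6: PMT = 50,000 / ([(1 − (1+r)^−n)/r]) = $8,821.15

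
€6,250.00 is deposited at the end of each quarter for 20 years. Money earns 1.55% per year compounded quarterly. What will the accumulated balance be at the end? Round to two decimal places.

€584,852.52

This is an ordinary annuity: 80 deposits of €6,250.00 at the end of each quarter.
Periodic rate r = 0.0155/4 per quarter; n is counted in quarters.
FV = PMT × [((1+r)^n − 1)/r] = 6,250 × [(1+r)^80 − 1] / r = €584,852.52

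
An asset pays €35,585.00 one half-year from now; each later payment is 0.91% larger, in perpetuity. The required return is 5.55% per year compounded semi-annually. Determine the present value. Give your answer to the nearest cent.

Periodic rate r = 0.0555/2 per half-year.
Growing perpetuity (Gordon): PV = PMT₁ / (r − g) = 35,585 / (r − 0.0091) = €1,908,042.90.

€1,908,042.90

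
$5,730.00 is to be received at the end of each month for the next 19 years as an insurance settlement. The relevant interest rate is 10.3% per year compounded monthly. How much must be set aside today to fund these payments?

$572,466.11

This is an ordinary annuity: 228 payments of $5,730.00 at the end of each month.
Periodic rate r = 0.103/12 per month; n is counted in months.
PV = PMT × [(1 − (1+r)^−n)/r] = 5,730 × [1 − (1+r)^−228] / r = $572,466.11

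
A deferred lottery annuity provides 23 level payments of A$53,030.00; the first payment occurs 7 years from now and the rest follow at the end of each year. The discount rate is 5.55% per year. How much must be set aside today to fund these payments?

Ordinary annuity of 23 payments, first payment at period 7.
Periodic rate r = 0.0555 per year.
The ordinary-annuity PV formula values the stream one period before the first payment (period 6); discount that back 6 periods:
PV₀ = 53,030 × [1 − (1+r)^−23] / r × (1+r)^−6 = A$491,503.31

A$491,503.31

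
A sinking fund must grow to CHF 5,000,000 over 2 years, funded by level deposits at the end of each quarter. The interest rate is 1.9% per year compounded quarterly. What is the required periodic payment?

Level ordinary annuity; solve FV = PMT × [((1+r)^n − 1)/r] for PMT.
Periodic rate r = 0.019/4 per quarter; n is counted in quarters.
With n = 8: PMT = 5,000,000 / ([((1+r)^n − 1)/r]) = CHF 614,683.23

CHF 614,683.23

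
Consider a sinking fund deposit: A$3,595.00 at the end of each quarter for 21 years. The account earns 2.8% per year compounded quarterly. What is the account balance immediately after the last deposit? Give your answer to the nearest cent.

This is an ordinary annuity: 84 deposits of A$3,595.00 at the end of each quarter.
Periodic rate r = 0.028/4 per quarter; n is counted in quarters.
FV = PMT × [((1+r)^n − 1)/r] = 3,595 × [(1+r)^84 − 1] / r = A$409,162.27

A$409,162.27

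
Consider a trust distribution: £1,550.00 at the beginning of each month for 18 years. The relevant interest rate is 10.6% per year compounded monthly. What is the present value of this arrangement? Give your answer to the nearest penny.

£150,534.80

This is an annuity due: 216 payments of £1,550.00 at the beginning of each month.
Periodic rate r = 0.106/12 per month; n is counted in months.
PV = PMT × [(1 − (1+r)^−n)/r] × (1+r) = 1,550 × [1 − (1+r)^−216] / r × (1+r) = £150,534.80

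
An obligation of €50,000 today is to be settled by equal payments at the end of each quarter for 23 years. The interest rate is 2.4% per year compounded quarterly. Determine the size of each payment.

Level ordinary annuity; solve PV = PMT × [(1 − (1+r)^−n)/r] for PMT.
Periodic rate r = 0.024/4 per quarter; n is counted in quarters.
With n = 92: PMT = 50,000 / ([(1 − (1+r)^−n)/r]) = €708.80

€708.80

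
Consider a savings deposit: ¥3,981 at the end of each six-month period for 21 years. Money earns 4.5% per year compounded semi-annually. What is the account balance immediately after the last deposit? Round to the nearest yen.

This is an ordinary annuity: 42 deposits of ¥3,981 at the end of each six-month period.
Periodic rate r = 0.045/2 per half-year; n is counted in half-years.
FV = PMT × [((1+r)^n − 1)/r] = 3,981 × [(1+r)^42 − 1] / r = ¥273,540

¥273,540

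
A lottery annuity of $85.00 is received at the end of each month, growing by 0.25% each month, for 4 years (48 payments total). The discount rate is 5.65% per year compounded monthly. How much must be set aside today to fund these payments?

$3,858.02

Periodic rate r = 0.0565/12 per month; n is counted in months.
Growing ordinary annuity: PV = PMT₁ × [1 − ((1+g)/(1+r))^n] / (r − g) = 85 × [1 − ((1+0.0025)/(1+r))^48] / (r − 0.0025) = $3,858.02.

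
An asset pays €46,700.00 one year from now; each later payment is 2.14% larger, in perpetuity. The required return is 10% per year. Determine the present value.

Periodic rate r = 0.1 per year.
Growing perpetuity (Gordon): PV = PMT₁ / (r − g) = 46,700 / (r − 0.0214) = €594,147.58.

€594,147.58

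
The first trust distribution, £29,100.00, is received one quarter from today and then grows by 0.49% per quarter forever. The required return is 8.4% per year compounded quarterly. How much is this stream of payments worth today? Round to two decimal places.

Periodic rate r = 0.084/4 per quarter.
Growing perpetuity (Gordon): PV = PMT₁ / (r − g) = 29,100 / (r − 0.0049) = £1,807,453.42.

£1,807,453.42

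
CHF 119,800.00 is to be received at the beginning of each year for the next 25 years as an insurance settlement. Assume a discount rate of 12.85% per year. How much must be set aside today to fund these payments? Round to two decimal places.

CHF 1,000,866.69

This is an annuity due: 25 payments of CHF 119,800.00 at the beginning of each year.
Periodic rate r = 0.1285 per year.
PV = PMT × [(1 − (1+r)^−n)/r] × (1+r) = 119,800 × [1 − (1+r)^−25] / r × (1+r) = CHF 1,000,866.69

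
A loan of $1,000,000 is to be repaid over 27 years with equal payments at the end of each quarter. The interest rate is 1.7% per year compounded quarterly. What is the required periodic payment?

Level ordinary annuity; solve PV = PMT × [(1 − (1+r)^−n)/r] for PMT.
Periodic rate r = 0.017/4 per quarter; n is counted in quarters.
With n = 108: PMT = 1,000,000 / ([(1 − (1+r)^−n)/r]) = $11,565.57

$11,565.57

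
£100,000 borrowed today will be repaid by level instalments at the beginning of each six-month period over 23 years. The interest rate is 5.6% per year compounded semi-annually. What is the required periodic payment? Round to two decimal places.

Level annuity due; solve PV = PMT × [(1 − (1+r)^−n)/r] × (1+r) for PMT.
Periodic rate r = 0.056/2 per half-year; n is counted in half-years.
With n = 46: PMT = 100,000 / ([(1 − (1+r)^−n)/r] × (1+r)) = £3,786.90

£3,786.90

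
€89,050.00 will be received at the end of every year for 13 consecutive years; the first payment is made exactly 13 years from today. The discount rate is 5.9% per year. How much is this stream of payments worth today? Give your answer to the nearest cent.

Ordinary annuity of 13 payments, first payment at period 13.
Periodic rate r = 0.059 per year.
The ordinary-annuity PV formula values the stream one period before the first payment (period 12); discount that back 12 periods:
PV₀ = 89,050 × [1 − (1+r)^−13] / r × (1+r)^−12 = €398,564.00

€398,564.00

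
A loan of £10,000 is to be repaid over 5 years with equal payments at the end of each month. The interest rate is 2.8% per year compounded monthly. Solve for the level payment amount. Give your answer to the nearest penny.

Level ordinary annuity; solve PV = PMT × [(1 − (1+r)^−n)/r] for PMT.
Periodic rate r = 0.028/12 per month; n is counted in months.
With n = 60: PMT = 10,000 / ([(1 − (1+r)^−n)/r]) = £178.80

£178.80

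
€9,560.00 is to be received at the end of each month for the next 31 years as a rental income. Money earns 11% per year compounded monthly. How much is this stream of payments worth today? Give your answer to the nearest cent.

€1,007,910.65

This is an ordinary annuity: 372 payments of €9,560.00 at the end of each month.
Periodic rate r = 0.11/12 per month; n is counted in months.
PV = PMT × [(1 − (1+r)^−n)/r] = 9,560 × [1 − (1+r)^−372] / r = €1,007,910.65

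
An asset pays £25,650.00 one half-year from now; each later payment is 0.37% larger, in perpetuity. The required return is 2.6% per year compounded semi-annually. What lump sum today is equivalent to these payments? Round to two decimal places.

£2,758,064.52

Periodic rate r = 0.026/2 per half-year.
Growing perpetuity (Gordon): PV = PMT₁ / (r − g) = 25,650 / (r − 0.0037) = £2,758,064.52.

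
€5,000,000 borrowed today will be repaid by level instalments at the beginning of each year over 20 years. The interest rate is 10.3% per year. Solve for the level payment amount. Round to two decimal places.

€543,399.14

Level annuity due; solve PV = PMT × [(1 − (1+r)^−n)/r] × (1+r) for PMT.
Periodic rate r = 0.103 per year.
With n = 20: PMT = 5,000,000 / ([(1 − (1+r)^−n)/r] × (1+r)) = €543,399.14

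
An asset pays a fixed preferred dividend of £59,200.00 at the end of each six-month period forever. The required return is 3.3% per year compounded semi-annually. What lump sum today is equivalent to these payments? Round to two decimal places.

£3,587,878.79

Periodic rate r = 0.033/2 per half-year.
Level perpetuity: PV = PMT / r = 59,200 / (0.033/2) = £3,587,878.79.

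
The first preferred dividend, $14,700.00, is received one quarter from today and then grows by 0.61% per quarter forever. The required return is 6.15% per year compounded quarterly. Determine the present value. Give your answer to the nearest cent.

Periodic rate r = 0.0615/4 per quarter.
Growing perpetuity (Gordon): PV = PMT₁ / (r − g) = 14,700 / (r − 0.0061) = $1,584,905.66.

$1,584,905.66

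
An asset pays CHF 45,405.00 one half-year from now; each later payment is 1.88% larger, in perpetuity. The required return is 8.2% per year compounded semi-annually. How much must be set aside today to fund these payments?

Periodic rate r = 0.082/2 per half-year.
Growing perpetuity (Gordon): PV = PMT₁ / (r − g) = 45,405 / (r − 0.0188) = CHF 2,045,270.27.

CHF 2,045,270.27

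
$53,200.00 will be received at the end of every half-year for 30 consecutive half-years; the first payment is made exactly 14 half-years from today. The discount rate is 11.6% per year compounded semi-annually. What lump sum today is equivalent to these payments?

$359,519.10

Ordinary annuity of 30 payments, first payment at period 14.
Periodic rate r = 0.116/2 per half-year; n is counted in half-years.
The ordinary-annuity PV formula values the stream one period before the first payment (period 13); discount that back 13 periods:
PV₀ = 53,200 × [1 − (1+r)^−30] / r × (1+r)^−13 = $359,519.10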